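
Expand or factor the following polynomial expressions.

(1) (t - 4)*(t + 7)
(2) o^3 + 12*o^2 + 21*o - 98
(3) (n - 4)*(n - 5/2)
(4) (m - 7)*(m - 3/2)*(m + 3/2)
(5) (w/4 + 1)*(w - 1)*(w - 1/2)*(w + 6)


(1) = t^2 + 3*t - 28
(2) = (o - 2)*(o + 7)^2
(3) = n^2 - 13*n/2 + 10
(4) = m^3 - 7*m^2 - 9*m/4 + 63/4
(5) = w^4/4 + 17*w^3/8 + 19*w^2/8 - 31*w/4 + 3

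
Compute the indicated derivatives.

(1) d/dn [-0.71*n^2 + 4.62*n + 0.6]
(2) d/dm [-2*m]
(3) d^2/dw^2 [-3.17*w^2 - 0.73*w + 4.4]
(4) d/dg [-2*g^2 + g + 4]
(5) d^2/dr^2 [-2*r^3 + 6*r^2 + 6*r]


(1) = 4.62 - 1.42*n
(2) = -2
(3) = -6.34000000000000
(4) = 1 - 4*g
(5) = 12 - 12*r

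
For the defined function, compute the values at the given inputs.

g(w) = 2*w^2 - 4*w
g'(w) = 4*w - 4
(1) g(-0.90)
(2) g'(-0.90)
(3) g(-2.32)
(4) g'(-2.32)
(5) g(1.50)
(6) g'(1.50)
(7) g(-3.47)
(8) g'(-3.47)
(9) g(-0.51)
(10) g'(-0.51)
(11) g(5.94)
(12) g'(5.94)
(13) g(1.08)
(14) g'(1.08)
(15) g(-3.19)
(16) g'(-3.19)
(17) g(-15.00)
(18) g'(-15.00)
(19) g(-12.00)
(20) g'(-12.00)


(1) = 5.22
(2) = -7.60
(3) = 20.04
(4) = -13.28
(5) = -1.50
(6) = 2.00
(7) = 37.96
(8) = -17.88
(9) = 2.56
(10) = -6.04
(11) = 46.81
(12) = 19.76
(13) = -1.99
(14) = 0.32
(15) = 33.11
(16) = -16.76
(17) = 510.00
(18) = -64.00
(19) = 336.00
(20) = -52.00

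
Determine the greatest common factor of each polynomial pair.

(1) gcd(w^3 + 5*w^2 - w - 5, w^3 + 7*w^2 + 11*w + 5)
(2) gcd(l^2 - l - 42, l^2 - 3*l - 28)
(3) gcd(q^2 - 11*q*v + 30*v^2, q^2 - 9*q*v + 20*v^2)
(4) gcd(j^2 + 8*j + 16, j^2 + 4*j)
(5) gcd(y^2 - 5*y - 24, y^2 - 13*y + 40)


(1) = gcd((w - 1)*(w + 1)*(w + 5), (w + 1)^2*(w + 5)) = w^2 + 6*w + 5
(2) = gcd((l - 7)*(l + 6), (l - 7)*(l + 4)) = l - 7
(3) = gcd((q - 6*v)*(q - 5*v), (q - 5*v)*(q - 4*v)) = q - 5*v
(4) = j + 4
(5) = gcd((y - 8)*(y + 3), (y - 8)*(y - 5)) = y - 8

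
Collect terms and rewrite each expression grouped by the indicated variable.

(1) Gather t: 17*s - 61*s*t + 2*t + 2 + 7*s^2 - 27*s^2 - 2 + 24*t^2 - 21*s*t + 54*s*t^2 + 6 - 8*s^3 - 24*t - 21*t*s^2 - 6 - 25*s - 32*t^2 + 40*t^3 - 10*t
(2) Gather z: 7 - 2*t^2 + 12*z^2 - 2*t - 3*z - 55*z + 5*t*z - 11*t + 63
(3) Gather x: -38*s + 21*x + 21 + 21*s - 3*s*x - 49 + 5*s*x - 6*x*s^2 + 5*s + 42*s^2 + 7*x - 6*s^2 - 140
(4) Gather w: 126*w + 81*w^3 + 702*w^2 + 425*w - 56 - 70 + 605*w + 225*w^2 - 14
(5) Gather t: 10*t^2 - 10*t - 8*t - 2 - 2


(1) = -8*s^3 - 20*s^2 - 8*s + 40*t^3 + t^2*(54*s - 8) + t*(-21*s^2 - 82*s - 32)
(2) = -2*t^2 - 13*t + 12*z^2 + z*(5*t - 58) + 70
(3) = 36*s^2 - 12*s + x*(-6*s^2 + 2*s + 28) - 168
(4) = 81*w^3 + 927*w^2 + 1156*w - 140
(5) = 10*t^2 - 18*t - 4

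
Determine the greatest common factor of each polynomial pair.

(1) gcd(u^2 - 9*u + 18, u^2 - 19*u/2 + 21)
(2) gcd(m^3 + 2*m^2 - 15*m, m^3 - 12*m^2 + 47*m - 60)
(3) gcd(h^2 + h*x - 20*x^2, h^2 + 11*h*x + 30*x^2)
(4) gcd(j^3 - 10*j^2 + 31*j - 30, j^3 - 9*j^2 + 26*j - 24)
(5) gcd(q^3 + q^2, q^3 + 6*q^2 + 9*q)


(1) = gcd((u - 6)*(u - 3), (u - 6)*(u - 7/2)) = u - 6
(2) = m - 3
(3) = gcd((h - 4*x)*(h + 5*x), (h + 5*x)*(h + 6*x)) = h + 5*x
(4) = gcd((j - 5)*(j - 3)*(j - 2), (j - 4)*(j - 3)*(j - 2)) = j^2 - 5*j + 6
(5) = gcd(q^2*(q + 1), q*(q + 3)^2) = q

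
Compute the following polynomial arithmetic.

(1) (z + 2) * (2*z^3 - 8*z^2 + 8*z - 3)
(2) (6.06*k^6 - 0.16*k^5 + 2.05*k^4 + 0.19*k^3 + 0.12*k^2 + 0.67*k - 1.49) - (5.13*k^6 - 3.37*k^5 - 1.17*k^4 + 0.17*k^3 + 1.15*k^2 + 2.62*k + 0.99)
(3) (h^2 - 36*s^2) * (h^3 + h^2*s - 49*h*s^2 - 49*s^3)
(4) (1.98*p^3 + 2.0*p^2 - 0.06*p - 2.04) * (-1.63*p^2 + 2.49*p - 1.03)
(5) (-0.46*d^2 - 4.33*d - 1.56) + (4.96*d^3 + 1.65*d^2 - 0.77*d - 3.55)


(1) = 2*z^4 - 4*z^3 - 8*z^2 + 13*z - 6
(2) = 0.93*k^6 + 3.21*k^5 + 3.22*k^4 + 0.02*k^3 - 1.03*k^2 - 1.95*k - 2.48
(3) = h^5 + h^4*s - 85*h^3*s^2 - 85*h^2*s^3 + 1764*h*s^4 + 1764*s^5
(4) = -3.2274*p^5 + 1.6702*p^4 + 3.0384*p^3 + 1.1158*p^2 - 5.0178*p + 2.1012
(5) = 4.96*d^3 + 1.19*d^2 - 5.1*d - 5.11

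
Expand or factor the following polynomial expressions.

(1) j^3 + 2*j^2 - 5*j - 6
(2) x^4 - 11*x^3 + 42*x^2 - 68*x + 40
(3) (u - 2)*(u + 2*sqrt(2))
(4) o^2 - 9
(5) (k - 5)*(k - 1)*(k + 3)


(1) = (j - 2)*(j + 1)*(j + 3)
(2) = (x - 5)*(x - 2)^3
(3) = u^2 - 2*u + 2*sqrt(2)*u - 4*sqrt(2)
(4) = (o - 3)*(o + 3)
(5) = k^3 - 3*k^2 - 13*k + 15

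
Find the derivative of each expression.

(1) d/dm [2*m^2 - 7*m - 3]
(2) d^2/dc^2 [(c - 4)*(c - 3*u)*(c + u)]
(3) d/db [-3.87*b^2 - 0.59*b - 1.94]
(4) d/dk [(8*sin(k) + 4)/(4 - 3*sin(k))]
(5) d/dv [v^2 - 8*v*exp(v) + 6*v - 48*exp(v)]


(1) = 4*m - 7
(2) = 6*c - 4*u - 8
(3) = -7.74*b - 0.59
(4) = 44*cos(k)/(3*sin(k) - 4)^2
(5) = -8*v*exp(v) + 2*v - 56*exp(v) + 6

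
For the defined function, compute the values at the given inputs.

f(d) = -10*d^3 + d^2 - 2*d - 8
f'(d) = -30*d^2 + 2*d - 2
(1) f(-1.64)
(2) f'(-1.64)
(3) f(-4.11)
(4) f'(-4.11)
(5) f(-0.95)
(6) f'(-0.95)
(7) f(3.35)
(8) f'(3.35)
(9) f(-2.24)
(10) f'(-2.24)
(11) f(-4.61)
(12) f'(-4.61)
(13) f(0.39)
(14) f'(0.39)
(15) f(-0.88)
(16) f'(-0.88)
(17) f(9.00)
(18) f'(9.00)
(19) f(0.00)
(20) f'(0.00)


(1) = 42.08
(2) = -85.97
(3) = 711.38
(4) = -516.98
(5) = 3.38
(6) = -30.97
(7) = -379.43
(8) = -331.98
(9) = 113.89
(10) = -157.01
(11) = 1002.19
(12) = -648.78
(13) = -9.22
(14) = -5.78
(15) = 1.35
(16) = -26.99
(17) = -7235.00
(18) = -2414.00
(19) = -8.00
(20) = -2.00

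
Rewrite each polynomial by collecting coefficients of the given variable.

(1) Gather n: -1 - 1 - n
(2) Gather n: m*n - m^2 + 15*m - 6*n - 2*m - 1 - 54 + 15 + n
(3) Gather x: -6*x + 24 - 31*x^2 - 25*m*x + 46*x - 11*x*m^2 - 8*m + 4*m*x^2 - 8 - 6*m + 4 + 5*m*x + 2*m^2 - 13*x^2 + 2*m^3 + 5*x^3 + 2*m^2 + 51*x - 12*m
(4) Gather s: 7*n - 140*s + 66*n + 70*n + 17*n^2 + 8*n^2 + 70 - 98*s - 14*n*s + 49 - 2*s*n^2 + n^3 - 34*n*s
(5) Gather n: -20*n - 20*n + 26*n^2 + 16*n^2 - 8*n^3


(1) = -n - 2
(2) = -m^2 + 13*m + n*(m - 5) - 40
(3) = 2*m^3 + 4*m^2 - 26*m + 5*x^3 + x^2*(4*m - 44) + x*(-11*m^2 - 20*m + 91) + 20
(4) = n^3 + 25*n^2 + 143*n + s*(-2*n^2 - 48*n - 238) + 119
(5) = -8*n^3 + 42*n^2 - 40*n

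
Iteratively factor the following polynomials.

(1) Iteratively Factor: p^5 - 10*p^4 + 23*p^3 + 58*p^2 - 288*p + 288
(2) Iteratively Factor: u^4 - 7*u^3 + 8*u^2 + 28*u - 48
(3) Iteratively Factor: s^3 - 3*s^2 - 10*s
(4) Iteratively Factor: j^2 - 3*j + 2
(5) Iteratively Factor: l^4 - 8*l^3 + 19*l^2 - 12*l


(1) = (p - 4)*(p^4 - 6*p^3 - p^2 + 54*p - 72) = (p - 4)*(p + 3)*(p^3 - 9*p^2 + 26*p - 24) = (p - 4)^2*(p + 3)*(p^2 - 5*p + 6) = (p - 4)^2*(p - 2)*(p + 3)*(p - 3)
(2) = (u - 3)*(u^3 - 4*u^2 - 4*u + 16) = (u - 4)*(u - 3)*(u^2 - 4) = (u - 4)*(u - 3)*(u - 2)*(u + 2)
(3) = (s)*(s^2 - 3*s - 10) = s*(s - 5)*(s + 2)
(4) = (j - 1)*(j - 2)
(5) = (l)*(l^3 - 8*l^2 + 19*l - 12) = l*(l - 1)*(l^2 - 7*l + 12) = l*(l - 3)*(l - 1)*(l - 4)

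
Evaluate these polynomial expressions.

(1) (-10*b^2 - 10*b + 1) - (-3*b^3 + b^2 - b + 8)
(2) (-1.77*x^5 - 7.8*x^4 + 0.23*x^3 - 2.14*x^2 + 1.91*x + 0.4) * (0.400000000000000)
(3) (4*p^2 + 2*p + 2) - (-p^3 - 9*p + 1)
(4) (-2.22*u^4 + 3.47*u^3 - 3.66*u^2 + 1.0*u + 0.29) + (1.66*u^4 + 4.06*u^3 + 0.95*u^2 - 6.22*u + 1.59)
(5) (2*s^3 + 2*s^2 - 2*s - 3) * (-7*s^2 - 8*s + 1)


(1) = 3*b^3 - 11*b^2 - 9*b - 7
(2) = -0.708*x^5 - 3.12*x^4 + 0.092*x^3 - 0.856*x^2 + 0.764*x + 0.16
(3) = p^3 + 4*p^2 + 11*p + 1
(4) = -0.56*u^4 + 7.53*u^3 - 2.71*u^2 - 5.22*u + 1.88
(5) = -14*s^5 - 30*s^4 + 39*s^2 + 22*s - 3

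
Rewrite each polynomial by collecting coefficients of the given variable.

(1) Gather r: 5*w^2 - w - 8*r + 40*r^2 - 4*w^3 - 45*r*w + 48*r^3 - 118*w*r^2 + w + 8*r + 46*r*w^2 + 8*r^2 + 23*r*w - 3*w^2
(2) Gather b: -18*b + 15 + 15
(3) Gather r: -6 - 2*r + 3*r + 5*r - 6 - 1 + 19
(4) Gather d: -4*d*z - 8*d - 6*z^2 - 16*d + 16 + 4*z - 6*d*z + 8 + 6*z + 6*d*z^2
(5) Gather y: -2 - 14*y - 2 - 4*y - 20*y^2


(1) = 48*r^3 + r^2*(48 - 118*w) + r*(46*w^2 - 22*w) - 4*w^3 + 2*w^2
(2) = 30 - 18*b
(3) = 6*r + 6
(4) = d*(6*z^2 - 10*z - 24) - 6*z^2 + 10*z + 24
(5) = -20*y^2 - 18*y - 4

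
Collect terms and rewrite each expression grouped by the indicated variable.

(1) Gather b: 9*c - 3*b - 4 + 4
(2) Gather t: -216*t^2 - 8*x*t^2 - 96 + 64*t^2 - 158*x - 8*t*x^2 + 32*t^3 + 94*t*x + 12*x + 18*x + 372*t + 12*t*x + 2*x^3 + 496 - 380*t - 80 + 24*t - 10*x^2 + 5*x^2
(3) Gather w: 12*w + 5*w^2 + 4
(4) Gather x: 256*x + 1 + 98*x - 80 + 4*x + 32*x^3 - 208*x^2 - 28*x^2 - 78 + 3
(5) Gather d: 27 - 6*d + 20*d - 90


(1) = -3*b + 9*c
(2) = 32*t^3 + t^2*(-8*x - 152) + t*(-8*x^2 + 106*x + 16) + 2*x^3 - 5*x^2 - 128*x + 320
(3) = 5*w^2 + 12*w + 4
(4) = 32*x^3 - 236*x^2 + 358*x - 154
(5) = 14*d - 63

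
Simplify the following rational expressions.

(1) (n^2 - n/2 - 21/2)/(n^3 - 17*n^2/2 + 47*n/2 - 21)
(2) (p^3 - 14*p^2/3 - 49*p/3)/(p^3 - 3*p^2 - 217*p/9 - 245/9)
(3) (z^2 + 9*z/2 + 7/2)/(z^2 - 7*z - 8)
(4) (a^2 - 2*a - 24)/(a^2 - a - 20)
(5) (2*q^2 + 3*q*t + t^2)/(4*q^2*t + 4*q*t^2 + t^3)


(1) = (n + 3)/(n^2 - 5*n + 6)
(2) = 3*p/(3*p + 5)
(3) = (2*z + 7)/(2*z - 16)
(4) = (a - 6)/(a - 5)
(5) = (q + t)/(2*q*t + t^2)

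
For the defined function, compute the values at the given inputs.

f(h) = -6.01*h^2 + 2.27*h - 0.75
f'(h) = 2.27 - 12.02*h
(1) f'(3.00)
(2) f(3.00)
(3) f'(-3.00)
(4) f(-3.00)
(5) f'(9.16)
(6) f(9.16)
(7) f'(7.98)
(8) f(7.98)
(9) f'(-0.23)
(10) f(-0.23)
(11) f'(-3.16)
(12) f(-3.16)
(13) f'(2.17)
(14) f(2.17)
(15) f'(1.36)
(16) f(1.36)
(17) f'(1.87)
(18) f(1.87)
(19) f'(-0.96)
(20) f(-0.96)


(1) = -33.79
(2) = -48.03
(3) = 38.33
(4) = -61.65
(5) = -107.83
(6) = -484.23
(7) = -93.65
(8) = -365.35
(9) = 5.03
(10) = -1.59
(11) = 40.25
(12) = -67.94
(13) = -23.81
(14) = -24.12
(15) = -14.08
(16) = -8.78
(17) = -20.21
(18) = -17.52
(19) = 13.81
(20) = -8.47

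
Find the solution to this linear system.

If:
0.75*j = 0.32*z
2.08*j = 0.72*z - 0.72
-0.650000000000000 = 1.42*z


Then:
No Solution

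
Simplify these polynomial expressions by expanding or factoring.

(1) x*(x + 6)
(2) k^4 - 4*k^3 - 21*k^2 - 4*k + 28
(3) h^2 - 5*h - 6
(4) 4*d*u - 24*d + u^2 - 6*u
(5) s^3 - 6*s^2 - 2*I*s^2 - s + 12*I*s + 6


(1) = x^2 + 6*x
(2) = (k - 7)*(k - 1)*(k + 2)^2
(3) = (h - 6)*(h + 1)
(4) = (4*d + u)*(u - 6)
(5) = (s - 6)*(s - I)^2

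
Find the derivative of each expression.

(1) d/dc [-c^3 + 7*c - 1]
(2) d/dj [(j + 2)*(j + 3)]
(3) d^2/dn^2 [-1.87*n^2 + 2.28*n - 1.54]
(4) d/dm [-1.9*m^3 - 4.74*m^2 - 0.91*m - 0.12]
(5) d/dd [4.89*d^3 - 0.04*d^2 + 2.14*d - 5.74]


(1) = 7 - 3*c^2
(2) = 2*j + 5
(3) = -3.74000000000000
(4) = -5.7*m^2 - 9.48*m - 0.91
(5) = 14.67*d^2 - 0.08*d + 2.14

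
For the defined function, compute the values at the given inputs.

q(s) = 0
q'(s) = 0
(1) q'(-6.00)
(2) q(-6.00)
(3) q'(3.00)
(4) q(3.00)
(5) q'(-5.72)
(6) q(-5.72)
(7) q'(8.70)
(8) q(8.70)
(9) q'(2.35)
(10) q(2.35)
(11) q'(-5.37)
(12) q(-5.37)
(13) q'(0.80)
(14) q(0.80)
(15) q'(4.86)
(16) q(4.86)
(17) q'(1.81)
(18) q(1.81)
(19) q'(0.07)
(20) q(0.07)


(1) = 0.00
(2) = 0.00
(3) = 0.00
(4) = 0.00
(5) = 0.00
(6) = 0.00
(7) = 0.00
(8) = 0.00
(9) = 0.00
(10) = 0.00
(11) = 0.00
(12) = 0.00
(13) = 0.00
(14) = 0.00
(15) = 0.00
(16) = 0.00
(17) = 0.00
(18) = 0.00
(19) = 0.00
(20) = 0.00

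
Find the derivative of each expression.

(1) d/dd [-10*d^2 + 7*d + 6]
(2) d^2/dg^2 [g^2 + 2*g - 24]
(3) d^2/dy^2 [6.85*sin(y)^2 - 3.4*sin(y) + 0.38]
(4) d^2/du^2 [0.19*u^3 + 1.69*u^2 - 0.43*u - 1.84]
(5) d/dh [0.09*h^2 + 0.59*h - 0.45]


(1) = 7 - 20*d
(2) = 2
(3) = 3.4*sin(y) + 13.7*cos(2*y)
(4) = 1.14*u + 3.38
(5) = 0.18*h + 0.59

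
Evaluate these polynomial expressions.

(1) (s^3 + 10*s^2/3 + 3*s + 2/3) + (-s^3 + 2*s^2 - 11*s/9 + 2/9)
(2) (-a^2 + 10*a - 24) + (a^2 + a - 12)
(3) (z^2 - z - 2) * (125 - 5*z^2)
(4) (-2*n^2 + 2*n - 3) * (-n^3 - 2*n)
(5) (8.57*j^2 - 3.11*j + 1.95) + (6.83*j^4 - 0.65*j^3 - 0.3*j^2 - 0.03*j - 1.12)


(1) = 16*s^2/3 + 16*s/9 + 8/9
(2) = 11*a - 36
(3) = -5*z^4 + 5*z^3 + 135*z^2 - 125*z - 250
(4) = 2*n^5 - 2*n^4 + 7*n^3 - 4*n^2 + 6*n
(5) = 6.83*j^4 - 0.65*j^3 + 8.27*j^2 - 3.14*j + 0.83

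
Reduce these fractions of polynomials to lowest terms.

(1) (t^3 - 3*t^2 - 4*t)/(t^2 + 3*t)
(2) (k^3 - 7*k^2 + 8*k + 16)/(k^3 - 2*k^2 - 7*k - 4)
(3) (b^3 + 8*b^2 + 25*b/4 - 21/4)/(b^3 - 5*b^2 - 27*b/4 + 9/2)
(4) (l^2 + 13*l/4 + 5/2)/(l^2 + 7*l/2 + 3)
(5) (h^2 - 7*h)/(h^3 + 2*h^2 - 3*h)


(1) = (t^2 - 3*t - 4)/(t + 3)
(2) = (k - 4)/(k + 1)
(3) = (b + 7)/(b - 6)
(4) = (4*l + 5)/(4*l + 6)
(5) = (h - 7)/(h^2 + 2*h - 3)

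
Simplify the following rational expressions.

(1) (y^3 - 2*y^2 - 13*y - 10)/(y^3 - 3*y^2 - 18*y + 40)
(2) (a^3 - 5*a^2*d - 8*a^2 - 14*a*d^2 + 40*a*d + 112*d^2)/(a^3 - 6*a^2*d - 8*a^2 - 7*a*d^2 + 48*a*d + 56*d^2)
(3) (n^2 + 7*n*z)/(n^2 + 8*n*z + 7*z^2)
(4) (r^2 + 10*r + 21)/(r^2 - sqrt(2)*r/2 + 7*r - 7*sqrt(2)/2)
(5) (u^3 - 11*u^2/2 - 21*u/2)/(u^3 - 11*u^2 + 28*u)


(1) = (y^2 + 3*y + 2)/(y^2 + 2*y - 8)
(2) = (a + 2*d)/(a + d)
(3) = n/(n + z)
(4) = (2*r + 6)/(2*r - sqrt(2))
(5) = (2*u + 3)/(2*u - 8)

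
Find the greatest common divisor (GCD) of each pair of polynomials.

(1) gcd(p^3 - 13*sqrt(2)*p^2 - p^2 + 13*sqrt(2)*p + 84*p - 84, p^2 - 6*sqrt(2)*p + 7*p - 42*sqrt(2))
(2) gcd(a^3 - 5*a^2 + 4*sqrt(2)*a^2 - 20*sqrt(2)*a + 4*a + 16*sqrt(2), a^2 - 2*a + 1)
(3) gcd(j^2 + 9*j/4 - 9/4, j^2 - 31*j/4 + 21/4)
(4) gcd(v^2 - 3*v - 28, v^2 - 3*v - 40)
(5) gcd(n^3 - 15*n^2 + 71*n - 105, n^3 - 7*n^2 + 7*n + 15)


(1) = gcd((p - 1)*(p - 7*sqrt(2))*(p - 6*sqrt(2)), (p + 7)*(p - 6*sqrt(2))) = p - 6*sqrt(2)
(2) = gcd((a - 4)*(a - 1)*(a + 4*sqrt(2)), (a - 1)^2) = a - 1
(3) = gcd((j - 3/4)*(j + 3), (j - 7)*(j - 3/4)) = j - 3/4
(4) = 1
(5) = n^2 - 8*n + 15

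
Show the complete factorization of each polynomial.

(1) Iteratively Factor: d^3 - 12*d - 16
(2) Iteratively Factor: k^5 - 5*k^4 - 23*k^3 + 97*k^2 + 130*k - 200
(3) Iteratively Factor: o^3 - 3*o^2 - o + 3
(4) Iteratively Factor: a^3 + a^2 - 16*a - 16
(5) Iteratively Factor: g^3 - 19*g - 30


(1) = (d - 4)*(d^2 + 4*d + 4) = (d - 4)*(d + 2)*(d + 2)
(2) = (k - 5)*(k^4 - 23*k^2 - 18*k + 40) = (k - 5)*(k + 2)*(k^3 - 2*k^2 - 19*k + 20) = (k - 5)^2*(k + 2)*(k^2 + 3*k - 4) = (k - 5)^2*(k - 1)*(k + 2)*(k + 4)
(3) = (o - 3)*(o^2 - 1) = (o - 3)*(o - 1)*(o + 1)
(4) = (a + 4)*(a^2 - 3*a - 4) = (a - 4)*(a + 4)*(a + 1)
(5) = (g + 2)*(g^2 - 2*g - 15) = (g - 5)*(g + 2)*(g + 3)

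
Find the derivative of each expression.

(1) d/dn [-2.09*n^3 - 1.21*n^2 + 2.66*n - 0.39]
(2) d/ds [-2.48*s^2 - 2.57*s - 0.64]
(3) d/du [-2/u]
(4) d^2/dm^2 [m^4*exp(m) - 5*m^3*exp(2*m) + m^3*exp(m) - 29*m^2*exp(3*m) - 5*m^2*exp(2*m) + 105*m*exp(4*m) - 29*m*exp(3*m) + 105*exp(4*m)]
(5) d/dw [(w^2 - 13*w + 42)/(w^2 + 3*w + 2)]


(1) = -6.27*n^2 - 2.42*n + 2.66
(2) = -4.96*s - 2.57
(3) = 2/u^2
(4) = (m^4 - 20*m^3*exp(m) + 9*m^3 - 261*m^2*exp(2*m) - 80*m^2*exp(m) + 18*m^2 + 1680*m*exp(3*m) - 609*m*exp(2*m) - 70*m*exp(m) + 6*m + 2520*exp(3*m) - 232*exp(2*m) - 10*exp(m))*exp(m)
(5) = 8*(2*w^2 - 10*w - 19)/(w^4 + 6*w^3 + 13*w^2 + 12*w + 4)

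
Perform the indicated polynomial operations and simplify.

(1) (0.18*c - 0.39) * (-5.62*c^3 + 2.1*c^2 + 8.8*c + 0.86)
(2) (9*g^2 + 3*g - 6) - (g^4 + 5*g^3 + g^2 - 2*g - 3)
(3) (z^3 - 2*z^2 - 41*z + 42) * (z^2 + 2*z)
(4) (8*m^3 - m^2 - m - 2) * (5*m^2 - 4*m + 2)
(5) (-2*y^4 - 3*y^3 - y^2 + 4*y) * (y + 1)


(1) = -1.0116*c^4 + 2.5698*c^3 + 0.765*c^2 - 3.2772*c - 0.3354
(2) = -g^4 - 5*g^3 + 8*g^2 + 5*g - 3
(3) = z^5 - 45*z^3 - 40*z^2 + 84*z
(4) = 40*m^5 - 37*m^4 + 15*m^3 - 8*m^2 + 6*m - 4
(5) = -2*y^5 - 5*y^4 - 4*y^3 + 3*y^2 + 4*y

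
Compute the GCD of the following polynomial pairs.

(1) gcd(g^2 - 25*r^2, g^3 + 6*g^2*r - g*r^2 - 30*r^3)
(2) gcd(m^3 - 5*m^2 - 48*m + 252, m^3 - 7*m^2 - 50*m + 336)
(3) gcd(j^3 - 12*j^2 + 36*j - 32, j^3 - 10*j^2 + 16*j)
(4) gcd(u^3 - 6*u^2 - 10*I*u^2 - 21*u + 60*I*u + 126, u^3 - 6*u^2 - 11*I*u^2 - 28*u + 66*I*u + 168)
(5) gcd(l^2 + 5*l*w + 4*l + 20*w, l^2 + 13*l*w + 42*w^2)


(1) = gcd((g - 5*r)*(g + 5*r), (g - 2*r)*(g + 3*r)*(g + 5*r)) = g + 5*r
(2) = gcd((m - 6)^2*(m + 7), (m - 8)*(m - 6)*(m + 7)) = m^2 + m - 42
(3) = j^2 - 10*j + 16
(4) = u^2 + u*(-6 - 7*I) + 42*I
(5) = 1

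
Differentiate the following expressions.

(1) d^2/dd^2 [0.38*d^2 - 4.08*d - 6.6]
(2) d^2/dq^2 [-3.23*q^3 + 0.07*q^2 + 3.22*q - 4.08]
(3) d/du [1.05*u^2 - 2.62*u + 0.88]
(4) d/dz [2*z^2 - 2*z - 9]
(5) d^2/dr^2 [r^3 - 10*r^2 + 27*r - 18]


(1) = 0.760000000000000
(2) = 0.14 - 19.38*q
(3) = 2.1*u - 2.62
(4) = 4*z - 2
(5) = 6*r - 20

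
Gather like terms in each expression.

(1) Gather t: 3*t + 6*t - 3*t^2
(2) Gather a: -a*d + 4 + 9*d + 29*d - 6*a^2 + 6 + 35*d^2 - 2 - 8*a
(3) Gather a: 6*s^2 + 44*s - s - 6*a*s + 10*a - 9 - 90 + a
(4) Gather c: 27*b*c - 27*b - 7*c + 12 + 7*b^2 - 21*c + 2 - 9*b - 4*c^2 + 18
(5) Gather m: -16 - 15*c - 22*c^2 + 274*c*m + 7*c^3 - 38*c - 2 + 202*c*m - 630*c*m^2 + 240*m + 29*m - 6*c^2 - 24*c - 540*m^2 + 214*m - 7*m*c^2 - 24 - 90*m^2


(1) = -3*t^2 + 9*t
(2) = -6*a^2 + a*(-d - 8) + 35*d^2 + 38*d + 8
(3) = a*(11 - 6*s) + 6*s^2 + 43*s - 99
(4) = 7*b^2 - 36*b - 4*c^2 + c*(27*b - 28) + 32
(5) = 7*c^3 - 28*c^2 - 77*c + m^2*(-630*c - 630) + m*(-7*c^2 + 476*c + 483) - 42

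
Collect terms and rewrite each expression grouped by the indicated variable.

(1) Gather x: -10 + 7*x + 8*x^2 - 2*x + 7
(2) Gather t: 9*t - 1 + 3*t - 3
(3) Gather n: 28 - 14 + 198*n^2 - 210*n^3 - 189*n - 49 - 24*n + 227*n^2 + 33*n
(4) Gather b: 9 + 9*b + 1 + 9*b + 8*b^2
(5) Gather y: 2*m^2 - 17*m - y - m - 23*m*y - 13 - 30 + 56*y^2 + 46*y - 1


(1) = 8*x^2 + 5*x - 3
(2) = 12*t - 4
(3) = -210*n^3 + 425*n^2 - 180*n - 35
(4) = 8*b^2 + 18*b + 10
(5) = 2*m^2 - 18*m + 56*y^2 + y*(45 - 23*m) - 44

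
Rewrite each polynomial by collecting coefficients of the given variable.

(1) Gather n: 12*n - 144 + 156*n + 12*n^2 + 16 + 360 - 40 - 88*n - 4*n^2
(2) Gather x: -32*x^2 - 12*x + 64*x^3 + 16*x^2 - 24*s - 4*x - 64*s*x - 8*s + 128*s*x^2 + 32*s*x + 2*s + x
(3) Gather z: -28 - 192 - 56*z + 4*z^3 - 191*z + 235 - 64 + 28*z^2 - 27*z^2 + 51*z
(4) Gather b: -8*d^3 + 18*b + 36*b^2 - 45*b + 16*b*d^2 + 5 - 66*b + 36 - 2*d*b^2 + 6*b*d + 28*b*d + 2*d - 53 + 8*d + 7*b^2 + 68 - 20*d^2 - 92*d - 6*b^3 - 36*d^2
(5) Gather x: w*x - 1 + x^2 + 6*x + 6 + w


(1) = 8*n^2 + 80*n + 192
(2) = -30*s + 64*x^3 + x^2*(128*s - 16) + x*(-32*s - 15)
(3) = 4*z^3 + z^2 - 196*z - 49
(4) = -6*b^3 + b^2*(43 - 2*d) + b*(16*d^2 + 34*d - 93) - 8*d^3 - 56*d^2 - 82*d + 56
(5) = w + x^2 + x*(w + 6) + 5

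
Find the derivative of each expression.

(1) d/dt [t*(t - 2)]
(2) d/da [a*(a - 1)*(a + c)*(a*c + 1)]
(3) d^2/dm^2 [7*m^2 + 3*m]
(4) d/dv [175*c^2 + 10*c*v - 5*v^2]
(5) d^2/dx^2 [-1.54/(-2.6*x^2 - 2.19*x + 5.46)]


(1) = 2*t - 2
(2) = a*c*(a - 1)*(a + c) + a*(a - 1)*(a*c + 1) + a*(a + c)*(a*c + 1) + (a - 1)*(a + c)*(a*c + 1)
(3) = 14
(4) = 10*c - 10*v
(5) = (-20.8208*x^2 - 17.53752*x + 1.54*(5.2*x + 2.19)*(10.4*x + 4.38) + 43.72368)/(2.6*x^2 + 2.19*x - 5.46)^3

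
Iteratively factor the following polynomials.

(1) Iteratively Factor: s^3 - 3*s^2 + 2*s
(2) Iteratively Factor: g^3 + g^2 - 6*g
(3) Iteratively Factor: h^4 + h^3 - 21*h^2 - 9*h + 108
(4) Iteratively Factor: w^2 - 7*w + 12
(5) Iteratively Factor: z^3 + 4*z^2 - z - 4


(1) = (s - 2)*(s^2 - s) = (s - 2)*(s - 1)*(s)
(2) = (g - 2)*(g^2 + 3*g) = g*(g - 2)*(g + 3)
(3) = (h + 4)*(h^3 - 3*h^2 - 9*h + 27) = (h + 3)*(h + 4)*(h^2 - 6*h + 9) = (h - 3)*(h + 3)*(h + 4)*(h - 3)
(4) = (w - 4)*(w - 3)
(5) = (z + 1)*(z^2 + 3*z - 4) = (z - 1)*(z + 1)*(z + 4)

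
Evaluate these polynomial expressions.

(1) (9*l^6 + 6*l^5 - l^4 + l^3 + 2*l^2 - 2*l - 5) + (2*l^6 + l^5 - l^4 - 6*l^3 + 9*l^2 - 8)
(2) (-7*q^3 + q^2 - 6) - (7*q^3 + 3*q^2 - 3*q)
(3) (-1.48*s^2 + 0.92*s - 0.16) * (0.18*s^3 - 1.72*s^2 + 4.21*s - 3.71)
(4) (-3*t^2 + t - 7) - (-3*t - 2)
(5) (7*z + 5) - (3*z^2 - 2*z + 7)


(1) = 11*l^6 + 7*l^5 - 2*l^4 - 5*l^3 + 11*l^2 - 2*l - 13
(2) = -14*q^3 - 2*q^2 + 3*q - 6
(3) = -0.2664*s^5 + 2.7112*s^4 - 7.842*s^3 + 9.6392*s^2 - 4.0868*s + 0.5936
(4) = -3*t^2 + 4*t - 5
(5) = -3*z^2 + 9*z - 2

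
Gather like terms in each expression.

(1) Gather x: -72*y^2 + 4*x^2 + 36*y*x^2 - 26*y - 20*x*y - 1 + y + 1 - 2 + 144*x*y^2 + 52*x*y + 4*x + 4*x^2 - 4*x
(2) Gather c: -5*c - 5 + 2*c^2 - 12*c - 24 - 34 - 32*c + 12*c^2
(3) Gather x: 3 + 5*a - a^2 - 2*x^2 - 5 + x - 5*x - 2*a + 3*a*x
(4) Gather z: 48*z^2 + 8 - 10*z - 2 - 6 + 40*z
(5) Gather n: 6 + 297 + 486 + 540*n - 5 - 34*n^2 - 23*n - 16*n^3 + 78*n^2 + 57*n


(1) = x^2*(36*y + 8) + x*(144*y^2 + 32*y) - 72*y^2 - 25*y - 2
(2) = 14*c^2 - 49*c - 63
(3) = -a^2 + 3*a - 2*x^2 + x*(3*a - 4) - 2
(4) = 48*z^2 + 30*z
(5) = -16*n^3 + 44*n^2 + 574*n + 784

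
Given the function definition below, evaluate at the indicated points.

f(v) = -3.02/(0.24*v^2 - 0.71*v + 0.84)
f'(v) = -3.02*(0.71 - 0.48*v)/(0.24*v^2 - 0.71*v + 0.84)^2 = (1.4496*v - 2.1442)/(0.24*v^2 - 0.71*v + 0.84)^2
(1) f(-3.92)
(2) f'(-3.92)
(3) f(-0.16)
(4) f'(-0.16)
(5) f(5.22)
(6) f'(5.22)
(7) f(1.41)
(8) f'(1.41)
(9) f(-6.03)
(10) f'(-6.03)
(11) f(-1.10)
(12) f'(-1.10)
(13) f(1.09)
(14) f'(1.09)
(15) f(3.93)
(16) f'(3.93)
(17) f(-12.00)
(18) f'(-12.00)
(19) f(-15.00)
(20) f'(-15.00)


(1) = -0.41
(2) = -0.15
(3) = -3.15
(4) = -2.58
(5) = -0.82
(6) = 0.40
(7) = -9.56
(8) = -1.00
(9) = -0.22
(10) = -0.06
(11) = -1.58
(12) = -1.02
(13) = -8.60
(14) = -4.57
(15) = -1.72
(16) = 1.15
(17) = -0.07
(18) = -0.01
(19) = -0.05
(20) = -0.01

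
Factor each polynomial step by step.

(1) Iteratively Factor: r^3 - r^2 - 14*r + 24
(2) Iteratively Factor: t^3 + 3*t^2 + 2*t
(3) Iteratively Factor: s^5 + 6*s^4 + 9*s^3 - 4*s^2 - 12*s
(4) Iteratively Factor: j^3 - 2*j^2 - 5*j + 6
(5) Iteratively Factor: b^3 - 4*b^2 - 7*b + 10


(1) = (r - 2)*(r^2 + r - 12) = (r - 3)*(r - 2)*(r + 4)
(2) = (t + 2)*(t^2 + t) = (t + 1)*(t + 2)*(t)
(3) = (s + 2)*(s^4 + 4*s^3 + s^2 - 6*s) = (s + 2)*(s + 3)*(s^3 + s^2 - 2*s) = s*(s + 2)*(s + 3)*(s^2 + s - 2) = s*(s - 1)*(s + 2)*(s + 3)*(s + 2)
(4) = (j - 3)*(j^2 + j - 2) = (j - 3)*(j + 2)*(j - 1)
(5) = (b + 2)*(b^2 - 6*b + 5) = (b - 1)*(b + 2)*(b - 5)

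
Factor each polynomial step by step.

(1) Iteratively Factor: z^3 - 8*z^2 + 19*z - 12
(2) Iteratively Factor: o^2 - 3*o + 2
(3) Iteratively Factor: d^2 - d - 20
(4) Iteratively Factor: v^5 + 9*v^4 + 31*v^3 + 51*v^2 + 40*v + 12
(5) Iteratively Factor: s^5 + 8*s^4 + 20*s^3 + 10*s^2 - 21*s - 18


(1) = (z - 3)*(z^2 - 5*z + 4) = (z - 3)*(z - 1)*(z - 4)
(2) = (o - 2)*(o - 1)
(3) = (d + 4)*(d - 5)
(4) = (v + 1)*(v^4 + 8*v^3 + 23*v^2 + 28*v + 12) = (v + 1)*(v + 2)*(v^3 + 6*v^2 + 11*v + 6) = (v + 1)^2*(v + 2)*(v^2 + 5*v + 6) = (v + 1)^2*(v + 2)*(v + 3)*(v + 2)
(5) = (s + 3)*(s^4 + 5*s^3 + 5*s^2 - 5*s - 6) = (s + 1)*(s + 3)*(s^3 + 4*s^2 + s - 6) = (s + 1)*(s + 2)*(s + 3)*(s^2 + 2*s - 3) = (s + 1)*(s + 2)*(s + 3)^2*(s - 1)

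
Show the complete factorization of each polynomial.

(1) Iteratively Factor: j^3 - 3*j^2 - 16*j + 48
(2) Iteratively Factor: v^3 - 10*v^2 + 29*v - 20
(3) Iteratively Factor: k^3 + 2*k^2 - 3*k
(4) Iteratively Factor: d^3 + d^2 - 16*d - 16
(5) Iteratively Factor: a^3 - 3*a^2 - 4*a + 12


(1) = (j + 4)*(j^2 - 7*j + 12) = (j - 4)*(j + 4)*(j - 3)
(2) = (v - 5)*(v^2 - 5*v + 4) = (v - 5)*(v - 1)*(v - 4)
(3) = (k - 1)*(k^2 + 3*k) = (k - 1)*(k + 3)*(k)
(4) = (d - 4)*(d^2 + 5*d + 4) = (d - 4)*(d + 1)*(d + 4)
(5) = (a + 2)*(a^2 - 5*a + 6) = (a - 3)*(a + 2)*(a - 2)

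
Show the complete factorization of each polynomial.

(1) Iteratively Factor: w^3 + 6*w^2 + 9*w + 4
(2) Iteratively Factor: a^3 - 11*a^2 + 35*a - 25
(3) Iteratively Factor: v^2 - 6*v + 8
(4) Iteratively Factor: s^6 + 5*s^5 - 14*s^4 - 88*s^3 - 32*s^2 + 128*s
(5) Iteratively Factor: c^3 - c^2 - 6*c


(1) = (w + 1)*(w^2 + 5*w + 4) = (w + 1)*(w + 4)*(w + 1)
(2) = (a - 1)*(a^2 - 10*a + 25) = (a - 5)*(a - 1)*(a - 5)
(3) = (v - 2)*(v - 4)
(4) = (s - 4)*(s^5 + 9*s^4 + 22*s^3 - 32*s) = (s - 4)*(s + 4)*(s^4 + 5*s^3 + 2*s^2 - 8*s) = s*(s - 4)*(s + 4)*(s^3 + 5*s^2 + 2*s - 8) = s*(s - 4)*(s - 1)*(s + 4)*(s^2 + 6*s + 8) = s*(s - 4)*(s - 1)*(s + 2)*(s + 4)*(s + 4)
(5) = (c + 2)*(c^2 - 3*c) = c*(c + 2)*(c - 3)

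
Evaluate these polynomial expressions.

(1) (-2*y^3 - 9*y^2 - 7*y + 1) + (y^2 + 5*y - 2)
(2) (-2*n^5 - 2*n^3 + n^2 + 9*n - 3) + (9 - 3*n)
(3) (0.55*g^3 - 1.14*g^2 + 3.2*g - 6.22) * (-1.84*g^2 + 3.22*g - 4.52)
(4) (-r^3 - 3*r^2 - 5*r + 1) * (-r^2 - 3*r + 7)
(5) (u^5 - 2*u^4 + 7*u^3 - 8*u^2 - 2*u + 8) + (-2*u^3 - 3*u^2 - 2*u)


(1) = -2*y^3 - 8*y^2 - 2*y - 1
(2) = -2*n^5 - 2*n^3 + n^2 + 6*n + 6
(3) = -1.012*g^5 + 3.8686*g^4 - 12.0448*g^3 + 26.9016*g^2 - 34.4924*g + 28.1144
(4) = r^5 + 6*r^4 + 7*r^3 - 7*r^2 - 38*r + 7
(5) = u^5 - 2*u^4 + 5*u^3 - 11*u^2 - 4*u + 8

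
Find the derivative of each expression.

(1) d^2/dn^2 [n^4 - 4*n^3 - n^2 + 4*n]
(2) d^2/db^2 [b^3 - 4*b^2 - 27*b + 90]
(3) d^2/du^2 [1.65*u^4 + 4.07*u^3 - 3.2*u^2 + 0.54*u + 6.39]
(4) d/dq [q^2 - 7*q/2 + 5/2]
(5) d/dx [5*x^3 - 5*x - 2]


(1) = 12*n^2 - 24*n - 2
(2) = 6*b - 8
(3) = 19.8*u^2 + 24.42*u - 6.4
(4) = 2*q - 7/2
(5) = 15*x^2 - 5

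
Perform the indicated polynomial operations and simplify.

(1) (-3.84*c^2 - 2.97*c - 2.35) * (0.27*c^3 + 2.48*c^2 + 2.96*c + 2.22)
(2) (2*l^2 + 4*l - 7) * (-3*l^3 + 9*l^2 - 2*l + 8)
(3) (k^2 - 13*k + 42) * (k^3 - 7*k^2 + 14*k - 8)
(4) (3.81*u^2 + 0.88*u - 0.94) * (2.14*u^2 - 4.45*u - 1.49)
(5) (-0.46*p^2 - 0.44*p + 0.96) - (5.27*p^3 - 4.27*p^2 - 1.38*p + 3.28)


(1) = -1.0368*c^5 - 10.3251*c^4 - 19.3665*c^3 - 23.144*c^2 - 13.5494*c - 5.217
(2) = -6*l^5 + 6*l^4 + 53*l^3 - 55*l^2 + 46*l - 56
(3) = k^5 - 20*k^4 + 147*k^3 - 484*k^2 + 692*k - 336
(4) = 8.1534*u^4 - 15.0713*u^3 - 11.6045*u^2 + 2.8718*u + 1.4006
(5) = -5.27*p^3 + 3.81*p^2 + 0.94*p - 2.32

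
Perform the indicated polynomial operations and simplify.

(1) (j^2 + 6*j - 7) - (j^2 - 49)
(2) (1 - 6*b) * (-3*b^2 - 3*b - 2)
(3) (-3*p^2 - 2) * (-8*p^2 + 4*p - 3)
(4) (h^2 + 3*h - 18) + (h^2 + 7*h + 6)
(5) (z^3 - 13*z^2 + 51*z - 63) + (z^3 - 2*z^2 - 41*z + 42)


(1) = 6*j + 42
(2) = 18*b^3 + 15*b^2 + 9*b - 2
(3) = 24*p^4 - 12*p^3 + 25*p^2 - 8*p + 6
(4) = 2*h^2 + 10*h - 12
(5) = 2*z^3 - 15*z^2 + 10*z - 21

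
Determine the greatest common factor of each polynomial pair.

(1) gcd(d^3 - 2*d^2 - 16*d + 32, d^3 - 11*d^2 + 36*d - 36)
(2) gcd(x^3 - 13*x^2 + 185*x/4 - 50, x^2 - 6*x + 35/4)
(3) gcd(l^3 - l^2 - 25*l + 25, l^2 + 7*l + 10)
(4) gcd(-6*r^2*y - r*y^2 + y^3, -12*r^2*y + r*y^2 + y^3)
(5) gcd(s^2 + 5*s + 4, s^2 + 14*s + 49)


(1) = gcd((d - 4)*(d - 2)*(d + 4), (d - 6)*(d - 3)*(d - 2)) = d - 2
(2) = gcd((x - 8)*(x - 5/2)^2, (x - 7/2)*(x - 5/2)) = x - 5/2
(3) = gcd((l - 5)*(l - 1)*(l + 5), (l + 2)*(l + 5)) = l + 5
(4) = -3*r*y + y^2
(5) = gcd((s + 1)*(s + 4), (s + 7)^2) = 1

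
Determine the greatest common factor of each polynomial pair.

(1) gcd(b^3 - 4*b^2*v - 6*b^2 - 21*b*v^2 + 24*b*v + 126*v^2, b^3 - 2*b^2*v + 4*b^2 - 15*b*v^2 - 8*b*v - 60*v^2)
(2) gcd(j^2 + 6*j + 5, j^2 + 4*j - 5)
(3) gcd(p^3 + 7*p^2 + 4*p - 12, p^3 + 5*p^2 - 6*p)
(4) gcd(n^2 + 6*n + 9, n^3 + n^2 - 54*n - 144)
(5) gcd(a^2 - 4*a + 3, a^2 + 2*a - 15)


(1) = b + 3*v
(2) = gcd((j + 1)*(j + 5), (j - 1)*(j + 5)) = j + 5
(3) = p^2 + 5*p - 6
(4) = gcd((n + 3)^2, (n - 8)*(n + 3)*(n + 6)) = n + 3
(5) = gcd((a - 3)*(a - 1), (a - 3)*(a + 5)) = a - 3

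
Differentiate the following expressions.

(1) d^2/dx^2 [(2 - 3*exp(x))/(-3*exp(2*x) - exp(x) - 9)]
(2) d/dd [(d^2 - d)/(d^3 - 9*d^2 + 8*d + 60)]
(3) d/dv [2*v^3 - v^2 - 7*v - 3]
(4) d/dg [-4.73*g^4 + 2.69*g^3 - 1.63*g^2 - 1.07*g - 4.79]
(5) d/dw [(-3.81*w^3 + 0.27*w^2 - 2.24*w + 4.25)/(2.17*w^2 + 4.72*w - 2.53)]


(1) = (27*exp(4*x) - 81*exp(3*x) - 504*exp(2*x) + 187*exp(x) + 261)*exp(x)/(27*exp(6*x) + 27*exp(5*x) + 252*exp(4*x) + 163*exp(3*x) + 756*exp(2*x) + 243*exp(x) + 729)
(2) = (-d^4 + 2*d^3 - d^2 + 120*d - 60)/(d^6 - 18*d^5 + 97*d^4 - 24*d^3 - 1016*d^2 + 960*d + 3600)
(3) = 6*v^2 - 2*v - 7
(4) = -18.92*g^3 + 8.07*g^2 - 3.26*g - 1.07
(5) = (-8.2677*w^4 - 35.9664*w^3 + 35.0531*w^2 - 19.8112*w - 14.3928)/(4.7089*w^4 + 20.4848*w^3 + 11.2982*w^2 - 23.8832*w + 6.4009)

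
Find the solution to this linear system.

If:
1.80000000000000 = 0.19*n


Then:
n = 9.47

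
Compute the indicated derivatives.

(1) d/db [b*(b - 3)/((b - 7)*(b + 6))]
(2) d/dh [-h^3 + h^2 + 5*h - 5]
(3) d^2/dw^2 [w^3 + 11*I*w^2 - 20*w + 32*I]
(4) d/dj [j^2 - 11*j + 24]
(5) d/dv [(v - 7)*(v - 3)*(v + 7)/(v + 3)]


(1) = 2*(b^2 - 42*b + 63)/(b^4 - 2*b^3 - 83*b^2 + 84*b + 1764)
(2) = -3*h^2 + 2*h + 5
(3) = 6*w + 22*I
(4) = 2*j - 11
(5) = 2*(v^3 + 3*v^2 - 9*v - 147)/(v^2 + 6*v + 9)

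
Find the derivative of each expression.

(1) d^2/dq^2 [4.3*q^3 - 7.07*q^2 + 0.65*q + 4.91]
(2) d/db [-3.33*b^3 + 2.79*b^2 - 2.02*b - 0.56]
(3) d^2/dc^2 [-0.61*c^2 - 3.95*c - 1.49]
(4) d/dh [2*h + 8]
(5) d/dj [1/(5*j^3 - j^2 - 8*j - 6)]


(1) = 25.8*q - 14.14
(2) = -9.99*b^2 + 5.58*b - 2.02
(3) = -1.22000000000000
(4) = 2
(5) = (-15*j^2 + 2*j + 8)/(-5*j^3 + j^2 + 8*j + 6)^2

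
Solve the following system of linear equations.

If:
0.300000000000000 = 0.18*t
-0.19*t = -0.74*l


Then:
l = 0.43
t = 1.67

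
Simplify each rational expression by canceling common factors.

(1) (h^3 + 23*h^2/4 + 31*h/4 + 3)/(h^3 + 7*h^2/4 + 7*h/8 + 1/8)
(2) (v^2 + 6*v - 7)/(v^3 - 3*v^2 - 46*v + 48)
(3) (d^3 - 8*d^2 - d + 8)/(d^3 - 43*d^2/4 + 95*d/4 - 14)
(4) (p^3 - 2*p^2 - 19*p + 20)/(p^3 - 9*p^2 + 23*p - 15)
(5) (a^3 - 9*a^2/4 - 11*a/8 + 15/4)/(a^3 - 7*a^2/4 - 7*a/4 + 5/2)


(1) = (8*h^2 + 38*h + 24)/(8*h^2 + 6*h + 1)
(2) = (v + 7)/(v^2 - 2*v - 48)
(3) = (4*d + 4)/(4*d - 7)
(4) = (p + 4)/(p - 3)
(5) = (2*a - 3)/(2*a - 2)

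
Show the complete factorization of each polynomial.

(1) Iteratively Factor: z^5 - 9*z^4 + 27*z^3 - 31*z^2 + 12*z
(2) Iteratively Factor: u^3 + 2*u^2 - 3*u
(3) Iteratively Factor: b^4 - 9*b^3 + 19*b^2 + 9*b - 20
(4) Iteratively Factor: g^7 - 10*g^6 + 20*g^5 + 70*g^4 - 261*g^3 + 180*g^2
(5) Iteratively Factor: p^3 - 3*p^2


(1) = (z - 1)*(z^4 - 8*z^3 + 19*z^2 - 12*z) = (z - 4)*(z - 1)*(z^3 - 4*z^2 + 3*z) = (z - 4)*(z - 3)*(z - 1)*(z^2 - z) = z*(z - 4)*(z - 3)*(z - 1)*(z - 1)
(2) = (u)*(u^2 + 2*u - 3) = u*(u - 1)*(u + 3)
(3) = (b - 4)*(b^3 - 5*b^2 - b + 5) = (b - 5)*(b - 4)*(b^2 - 1) = (b - 5)*(b - 4)*(b + 1)*(b - 1)
(4) = (g)*(g^6 - 10*g^5 + 20*g^4 + 70*g^3 - 261*g^2 + 180*g) = g*(g + 3)*(g^5 - 13*g^4 + 59*g^3 - 107*g^2 + 60*g) = g^2*(g + 3)*(g^4 - 13*g^3 + 59*g^2 - 107*g + 60) = g^2*(g - 4)*(g + 3)*(g^3 - 9*g^2 + 23*g - 15) = g^2*(g - 5)*(g - 4)*(g + 3)*(g^2 - 4*g + 3) = g^2*(g - 5)*(g - 4)*(g - 3)*(g + 3)*(g - 1)
(5) = (p)*(p^2 - 3*p) = p^2*(p - 3)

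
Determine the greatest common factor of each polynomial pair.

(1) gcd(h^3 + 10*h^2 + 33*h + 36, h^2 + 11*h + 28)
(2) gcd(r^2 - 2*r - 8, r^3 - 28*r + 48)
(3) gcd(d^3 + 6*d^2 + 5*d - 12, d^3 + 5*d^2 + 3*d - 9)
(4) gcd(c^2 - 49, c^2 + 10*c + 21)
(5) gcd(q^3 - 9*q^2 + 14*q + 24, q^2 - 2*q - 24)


(1) = gcd((h + 3)^2*(h + 4), (h + 4)*(h + 7)) = h + 4
(2) = r - 4
(3) = d^2 + 2*d - 3
(4) = c + 7
(5) = gcd((q - 6)*(q - 4)*(q + 1), (q - 6)*(q + 4)) = q - 6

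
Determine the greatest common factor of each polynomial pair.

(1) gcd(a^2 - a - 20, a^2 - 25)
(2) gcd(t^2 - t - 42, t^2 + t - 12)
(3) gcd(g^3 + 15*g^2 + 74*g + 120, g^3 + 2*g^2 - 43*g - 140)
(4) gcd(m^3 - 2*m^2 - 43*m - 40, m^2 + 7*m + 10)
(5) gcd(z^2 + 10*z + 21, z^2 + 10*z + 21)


(1) = a - 5
(2) = gcd((t - 7)*(t + 6), (t - 3)*(t + 4)) = 1
(3) = g^2 + 9*g + 20
(4) = gcd((m - 8)*(m + 1)*(m + 5), (m + 2)*(m + 5)) = m + 5
(5) = gcd((z + 3)*(z + 7), (z + 3)*(z + 7)) = z^2 + 10*z + 21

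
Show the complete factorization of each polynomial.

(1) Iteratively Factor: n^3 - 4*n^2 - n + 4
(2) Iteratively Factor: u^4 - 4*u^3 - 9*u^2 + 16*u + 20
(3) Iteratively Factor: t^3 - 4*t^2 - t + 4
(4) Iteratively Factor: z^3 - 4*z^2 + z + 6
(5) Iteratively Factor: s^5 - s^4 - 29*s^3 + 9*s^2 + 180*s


(1) = (n - 4)*(n^2 - 1) = (n - 4)*(n - 1)*(n + 1)
(2) = (u + 1)*(u^3 - 5*u^2 - 4*u + 20) = (u - 5)*(u + 1)*(u^2 - 4) = (u - 5)*(u + 1)*(u + 2)*(u - 2)
(3) = (t - 4)*(t^2 - 1) = (t - 4)*(t + 1)*(t - 1)
(4) = (z + 1)*(z^2 - 5*z + 6) = (z - 3)*(z + 1)*(z - 2)
(5) = (s)*(s^4 - s^3 - 29*s^2 + 9*s + 180) = s*(s + 4)*(s^3 - 5*s^2 - 9*s + 45) = s*(s - 5)*(s + 4)*(s^2 - 9) = s*(s - 5)*(s - 3)*(s + 4)*(s + 3)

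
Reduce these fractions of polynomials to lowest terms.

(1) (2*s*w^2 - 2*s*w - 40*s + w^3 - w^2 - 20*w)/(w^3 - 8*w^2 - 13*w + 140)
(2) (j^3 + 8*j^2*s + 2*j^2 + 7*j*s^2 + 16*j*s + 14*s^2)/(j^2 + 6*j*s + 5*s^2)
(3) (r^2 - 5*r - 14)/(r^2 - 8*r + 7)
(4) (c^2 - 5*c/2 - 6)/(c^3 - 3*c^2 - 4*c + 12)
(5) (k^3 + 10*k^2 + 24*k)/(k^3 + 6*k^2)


(1) = (2*s + w)/(w - 7)
(2) = (j^2 + 7*j*s + 2*j + 14*s)/(j + 5*s)
(3) = (r + 2)/(r - 1)
(4) = (2*c^2 - 5*c - 12)/(2*c^3 - 6*c^2 - 8*c + 24)
(5) = (k + 4)/k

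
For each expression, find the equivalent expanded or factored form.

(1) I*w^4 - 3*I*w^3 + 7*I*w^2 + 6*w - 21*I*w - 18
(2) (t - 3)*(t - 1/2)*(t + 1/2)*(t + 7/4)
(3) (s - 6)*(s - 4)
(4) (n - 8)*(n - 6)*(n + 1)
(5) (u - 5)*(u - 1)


(1) = (w - 3)*(w - 2*I)*(w + 3*I)*(I*w + 1)
(2) = t^4 - 5*t^3/4 - 11*t^2/2 + 5*t/16 + 21/16
(3) = s^2 - 10*s + 24
(4) = n^3 - 13*n^2 + 34*n + 48
(5) = u^2 - 6*u + 5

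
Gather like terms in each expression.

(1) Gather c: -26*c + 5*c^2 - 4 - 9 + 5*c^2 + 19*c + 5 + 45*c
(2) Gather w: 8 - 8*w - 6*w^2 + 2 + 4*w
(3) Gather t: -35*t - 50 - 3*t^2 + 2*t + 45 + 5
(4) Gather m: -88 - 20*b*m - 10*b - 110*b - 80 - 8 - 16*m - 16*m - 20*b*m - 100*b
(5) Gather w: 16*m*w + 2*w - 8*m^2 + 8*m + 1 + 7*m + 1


(1) = 10*c^2 + 38*c - 8
(2) = -6*w^2 - 4*w + 10
(3) = -3*t^2 - 33*t
(4) = -220*b + m*(-40*b - 32) - 176
(5) = -8*m^2 + 15*m + w*(16*m + 2) + 2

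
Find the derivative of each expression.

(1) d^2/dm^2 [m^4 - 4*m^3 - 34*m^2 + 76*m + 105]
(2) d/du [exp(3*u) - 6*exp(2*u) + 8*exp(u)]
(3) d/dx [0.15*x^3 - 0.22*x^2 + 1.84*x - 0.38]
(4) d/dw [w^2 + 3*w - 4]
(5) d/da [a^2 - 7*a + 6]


(1) = 12*m^2 - 24*m - 68
(2) = (3*exp(2*u) - 12*exp(u) + 8)*exp(u)
(3) = 0.45*x^2 - 0.44*x + 1.84
(4) = 2*w + 3
(5) = 2*a - 7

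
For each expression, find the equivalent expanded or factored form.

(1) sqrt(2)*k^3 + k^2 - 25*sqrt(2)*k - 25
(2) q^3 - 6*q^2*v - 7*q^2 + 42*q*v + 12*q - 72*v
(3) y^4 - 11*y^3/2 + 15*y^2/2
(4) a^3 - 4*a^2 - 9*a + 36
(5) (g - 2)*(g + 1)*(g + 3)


(1) = (k - 5)*(k + 5)*(sqrt(2)*k + 1)
(2) = (q - 4)*(q - 3)*(q - 6*v)
(3) = y^2*(y - 3)*(y - 5/2)
(4) = (a - 4)*(a - 3)*(a + 3)
(5) = g^3 + 2*g^2 - 5*g - 6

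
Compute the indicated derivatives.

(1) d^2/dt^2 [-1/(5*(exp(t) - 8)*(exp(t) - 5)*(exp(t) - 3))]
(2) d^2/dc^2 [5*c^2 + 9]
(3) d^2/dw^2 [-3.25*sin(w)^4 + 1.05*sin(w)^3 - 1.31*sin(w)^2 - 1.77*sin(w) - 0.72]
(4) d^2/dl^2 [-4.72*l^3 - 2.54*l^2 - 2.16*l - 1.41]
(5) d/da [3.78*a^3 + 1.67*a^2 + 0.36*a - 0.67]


(1) = (-9*exp(5*t) + 176*exp(4*t) - 1182*exp(3*t) + 2712*exp(2*t) + 1439*exp(t) - 9480)*exp(t)/(5*(exp(9*t) - 48*exp(8*t) + 1005*exp(7*t) - 12040*exp(6*t) + 90915*exp(5*t) - 448608*exp(4*t) + 1446319*exp(3*t) - 2937960*exp(2*t) + 3412800*exp(t) - 1728000))
(2) = 10
(3) = 52.0*sin(w)^4 - 9.45*sin(w)^3 - 33.76*sin(w)^2 + 8.07*sin(w) - 2.62
(4) = -28.32*l - 5.08
(5) = 11.34*a^2 + 3.34*a + 0.36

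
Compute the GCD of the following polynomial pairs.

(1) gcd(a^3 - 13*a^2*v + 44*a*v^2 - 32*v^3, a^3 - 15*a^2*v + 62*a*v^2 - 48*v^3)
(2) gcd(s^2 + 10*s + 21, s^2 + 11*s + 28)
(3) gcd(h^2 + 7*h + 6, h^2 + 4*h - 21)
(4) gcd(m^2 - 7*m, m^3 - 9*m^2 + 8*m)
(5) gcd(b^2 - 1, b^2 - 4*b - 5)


(1) = a^2 - 9*a*v + 8*v^2
(2) = s + 7
(3) = gcd((h + 1)*(h + 6), (h - 3)*(h + 7)) = 1
(4) = m
(5) = b + 1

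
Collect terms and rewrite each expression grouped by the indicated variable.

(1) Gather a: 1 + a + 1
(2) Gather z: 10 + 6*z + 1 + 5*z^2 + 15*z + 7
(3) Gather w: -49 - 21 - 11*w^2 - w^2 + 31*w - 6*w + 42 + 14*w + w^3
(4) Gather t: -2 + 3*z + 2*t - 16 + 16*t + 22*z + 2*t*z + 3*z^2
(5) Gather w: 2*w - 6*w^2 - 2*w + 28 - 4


(1) = a + 2
(2) = 5*z^2 + 21*z + 18
(3) = w^3 - 12*w^2 + 39*w - 28
(4) = t*(2*z + 18) + 3*z^2 + 25*z - 18
(5) = 24 - 6*w^2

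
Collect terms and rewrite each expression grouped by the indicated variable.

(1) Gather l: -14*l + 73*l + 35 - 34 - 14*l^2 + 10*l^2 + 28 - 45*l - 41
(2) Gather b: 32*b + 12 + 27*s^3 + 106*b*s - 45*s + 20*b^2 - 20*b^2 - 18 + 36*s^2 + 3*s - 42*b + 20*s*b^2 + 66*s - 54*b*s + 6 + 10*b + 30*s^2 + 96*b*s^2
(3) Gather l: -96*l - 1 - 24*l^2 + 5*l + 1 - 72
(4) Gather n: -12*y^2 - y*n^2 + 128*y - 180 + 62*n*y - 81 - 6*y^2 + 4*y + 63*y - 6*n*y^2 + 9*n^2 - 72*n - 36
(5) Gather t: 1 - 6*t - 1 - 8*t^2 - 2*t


(1) = -4*l^2 + 14*l - 12
(2) = 20*b^2*s + b*(96*s^2 + 52*s) + 27*s^3 + 66*s^2 + 24*s
(3) = -24*l^2 - 91*l - 72
(4) = n^2*(9 - y) + n*(-6*y^2 + 62*y - 72) - 18*y^2 + 195*y - 297
(5) = -8*t^2 - 8*t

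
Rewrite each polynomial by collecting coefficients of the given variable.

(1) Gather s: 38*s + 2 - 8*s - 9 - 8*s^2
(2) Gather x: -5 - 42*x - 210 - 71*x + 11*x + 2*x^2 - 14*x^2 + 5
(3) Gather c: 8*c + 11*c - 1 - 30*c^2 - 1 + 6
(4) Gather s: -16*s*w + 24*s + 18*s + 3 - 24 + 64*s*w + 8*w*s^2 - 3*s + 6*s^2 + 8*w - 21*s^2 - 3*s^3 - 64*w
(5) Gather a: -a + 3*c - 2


(1) = -8*s^2 + 30*s - 7
(2) = -12*x^2 - 102*x - 210
(3) = -30*c^2 + 19*c + 4
(4) = -3*s^3 + s^2*(8*w - 15) + s*(48*w + 39) - 56*w - 21
(5) = -a + 3*c - 2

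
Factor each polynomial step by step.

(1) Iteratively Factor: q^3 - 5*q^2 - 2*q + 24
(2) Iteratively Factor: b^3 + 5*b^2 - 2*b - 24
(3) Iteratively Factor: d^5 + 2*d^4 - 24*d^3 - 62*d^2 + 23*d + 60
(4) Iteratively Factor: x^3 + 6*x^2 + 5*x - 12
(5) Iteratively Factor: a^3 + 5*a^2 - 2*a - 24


(1) = (q + 2)*(q^2 - 7*q + 12) = (q - 4)*(q + 2)*(q - 3)
(2) = (b + 3)*(b^2 + 2*b - 8) = (b - 2)*(b + 3)*(b + 4)
(3) = (d - 5)*(d^4 + 7*d^3 + 11*d^2 - 7*d - 12) = (d - 5)*(d - 1)*(d^3 + 8*d^2 + 19*d + 12) = (d - 5)*(d - 1)*(d + 1)*(d^2 + 7*d + 12) = (d - 5)*(d - 1)*(d + 1)*(d + 4)*(d + 3)
(4) = (x + 4)*(x^2 + 2*x - 3) = (x - 1)*(x + 4)*(x + 3)
(5) = (a + 3)*(a^2 + 2*a - 8) = (a + 3)*(a + 4)*(a - 2)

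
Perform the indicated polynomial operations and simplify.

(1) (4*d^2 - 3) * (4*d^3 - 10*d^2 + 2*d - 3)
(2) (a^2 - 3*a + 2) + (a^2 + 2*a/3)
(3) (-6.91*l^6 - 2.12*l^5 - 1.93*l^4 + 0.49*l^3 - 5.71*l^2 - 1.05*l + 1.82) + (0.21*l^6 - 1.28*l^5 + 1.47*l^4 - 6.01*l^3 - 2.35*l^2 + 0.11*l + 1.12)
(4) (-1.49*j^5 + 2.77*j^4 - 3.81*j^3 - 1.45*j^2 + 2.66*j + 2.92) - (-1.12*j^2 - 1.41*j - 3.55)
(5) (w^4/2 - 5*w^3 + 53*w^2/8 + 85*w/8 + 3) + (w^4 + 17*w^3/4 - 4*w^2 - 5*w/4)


(1) = 16*d^5 - 40*d^4 - 4*d^3 + 18*d^2 - 6*d + 9
(2) = 2*a^2 - 7*a/3 + 2
(3) = -6.7*l^6 - 3.4*l^5 - 0.46*l^4 - 5.52*l^3 - 8.06*l^2 - 0.94*l + 2.94
(4) = -1.49*j^5 + 2.77*j^4 - 3.81*j^3 - 0.33*j^2 + 4.07*j + 6.47
(5) = 3*w^4/2 - 3*w^3/4 + 21*w^2/8 + 75*w/8 + 3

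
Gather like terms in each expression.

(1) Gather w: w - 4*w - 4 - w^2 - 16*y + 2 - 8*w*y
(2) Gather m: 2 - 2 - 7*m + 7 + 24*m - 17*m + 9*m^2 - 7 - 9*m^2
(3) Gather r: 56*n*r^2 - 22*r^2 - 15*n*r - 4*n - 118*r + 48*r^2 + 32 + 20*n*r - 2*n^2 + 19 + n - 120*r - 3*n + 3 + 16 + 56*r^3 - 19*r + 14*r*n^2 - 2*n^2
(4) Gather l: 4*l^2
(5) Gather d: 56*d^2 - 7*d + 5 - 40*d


(1) = -w^2 + w*(-8*y - 3) - 16*y - 2
(2) = 0
(3) = -4*n^2 - 6*n + 56*r^3 + r^2*(56*n + 26) + r*(14*n^2 + 5*n - 257) + 70
(4) = 4*l^2
(5) = 56*d^2 - 47*d + 5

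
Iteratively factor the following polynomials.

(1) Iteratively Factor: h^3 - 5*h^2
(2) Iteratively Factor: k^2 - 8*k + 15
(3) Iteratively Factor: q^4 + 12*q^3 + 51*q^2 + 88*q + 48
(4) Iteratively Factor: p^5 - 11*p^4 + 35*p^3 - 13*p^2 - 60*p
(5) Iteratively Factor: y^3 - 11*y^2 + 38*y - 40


(1) = (h)*(h^2 - 5*h) = h*(h - 5)*(h)
(2) = (k - 3)*(k - 5)
(3) = (q + 1)*(q^3 + 11*q^2 + 40*q + 48) = (q + 1)*(q + 3)*(q^2 + 8*q + 16) = (q + 1)*(q + 3)*(q + 4)*(q + 4)
(4) = (p - 3)*(p^4 - 8*p^3 + 11*p^2 + 20*p) = (p - 5)*(p - 3)*(p^3 - 3*p^2 - 4*p) = p*(p - 5)*(p - 3)*(p^2 - 3*p - 4) = p*(p - 5)*(p - 3)*(p + 1)*(p - 4)
(5) = (y - 2)*(y^2 - 9*y + 20) = (y - 5)*(y - 2)*(y - 4)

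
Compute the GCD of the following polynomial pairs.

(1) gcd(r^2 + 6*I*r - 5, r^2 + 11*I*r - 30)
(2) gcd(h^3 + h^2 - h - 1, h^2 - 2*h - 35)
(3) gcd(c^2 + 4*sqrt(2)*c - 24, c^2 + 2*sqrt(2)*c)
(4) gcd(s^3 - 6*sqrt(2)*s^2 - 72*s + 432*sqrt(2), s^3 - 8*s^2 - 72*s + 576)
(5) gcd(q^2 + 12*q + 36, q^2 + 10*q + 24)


(1) = gcd((r + I)*(r + 5*I), (r + 5*I)*(r + 6*I)) = r + 5*I
(2) = 1
(3) = 1
(4) = s^2 - 72
(5) = q + 6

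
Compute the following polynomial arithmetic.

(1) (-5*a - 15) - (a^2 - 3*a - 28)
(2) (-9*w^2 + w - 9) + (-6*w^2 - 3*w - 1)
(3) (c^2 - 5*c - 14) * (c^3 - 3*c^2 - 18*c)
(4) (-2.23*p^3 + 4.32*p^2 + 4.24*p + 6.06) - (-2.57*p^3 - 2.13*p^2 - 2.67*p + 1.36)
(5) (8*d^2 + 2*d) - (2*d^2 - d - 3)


(1) = -a^2 - 2*a + 13
(2) = -15*w^2 - 2*w - 10
(3) = c^5 - 8*c^4 - 17*c^3 + 132*c^2 + 252*c
(4) = 0.34*p^3 + 6.45*p^2 + 6.91*p + 4.7
(5) = 6*d^2 + 3*d + 3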